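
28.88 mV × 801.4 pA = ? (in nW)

28.88 × 10^-3 × 801.4 × 10^-12 = 23144.432 × 10^-15 W

0.023144432 nW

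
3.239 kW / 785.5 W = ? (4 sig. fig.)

(3.239 × 10³) / (785.5) = 0.0041235 × 10³

4.123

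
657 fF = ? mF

femto = 1e-15, milli = 1e-3; factor is 1e-12.
657 × 1e-12 = 0.000000000657

0.000000000657 mF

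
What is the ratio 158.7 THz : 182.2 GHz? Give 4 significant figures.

(158.7 × 10^12) / (182.2 × 10^9) = 0.87102 × 10^3

871.0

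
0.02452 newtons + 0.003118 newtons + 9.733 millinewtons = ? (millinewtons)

In millinewtons:
  0.02452 newtons = 0.02452 × 10³ millinewtons = 24.52
  0.003118 newtons = 0.003118 × 10³ millinewtons = 3.118
  9.733 millinewtons → 9.733
Sum: 24.52 + 3.118 + 9.733 = 37.371

37.371 millinewtons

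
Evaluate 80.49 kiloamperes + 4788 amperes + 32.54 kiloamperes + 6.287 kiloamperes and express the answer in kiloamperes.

124.105 kiloamperes

In kiloamperes:
  80.49 kiloamperes → 80.49
  4788 amperes = 4788e-3 kiloamperes = 4.788
  32.54 kiloamperes → 32.54
  6.287 kiloamperes → 6.287
Sum: 80.49 + 4.788 + 32.54 + 6.287 = 124.105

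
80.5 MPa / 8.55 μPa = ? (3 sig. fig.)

(80.5e6) / (8.55e-6) = 9.415e12

9420000000000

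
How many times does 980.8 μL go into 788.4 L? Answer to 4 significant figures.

803800

(788.4) / (980.8e-6) = 0.80383e6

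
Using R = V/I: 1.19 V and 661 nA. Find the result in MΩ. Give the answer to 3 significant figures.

(1.19) / (661 × 10^-9) = 0.0018003 × 10^9 Ω

1.80 MΩ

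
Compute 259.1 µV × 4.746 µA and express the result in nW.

1.2296886 nW

259.1 × 10⁻⁶ × 4.746 × 10⁻⁶ = 1229.6886 × 10⁻¹² W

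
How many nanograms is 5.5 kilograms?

kilo = 10^3, nano = 10^-9; factor is 10^12.
5.5 × 10^12 = 5500000000000

5500000000000 nanograms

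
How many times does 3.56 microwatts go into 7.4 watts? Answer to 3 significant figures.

2080000

(7.4) / (3.56 × 10⁻⁶) = 2.079 × 10⁶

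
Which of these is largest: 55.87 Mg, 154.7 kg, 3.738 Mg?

55.87 Mg

55.87 Mg = 55870000 g
154.7 kg = 154700 g
3.738 Mg = 3738000 g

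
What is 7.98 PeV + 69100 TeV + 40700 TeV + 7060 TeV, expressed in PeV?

124.84 PeV

In PeV:
  7.98 PeV → 7.98
  69100 TeV = 69100 × 10^-3 PeV = 69.1
  40700 TeV = 40700 × 10^-3 PeV = 40.7
  7060 TeV = 7060 × 10^-3 PeV = 7.06
Sum: 7.98 + 69.1 + 40.7 + 7.06 = 124.84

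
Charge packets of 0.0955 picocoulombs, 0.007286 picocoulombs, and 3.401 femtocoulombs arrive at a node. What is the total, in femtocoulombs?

106.187 femtocoulombs

In femtocoulombs:
  0.0955 picocoulombs = 0.0955 × 10³ femtocoulombs = 95.5
  0.007286 picocoulombs = 0.007286 × 10³ femtocoulombs = 7.286
  3.401 femtocoulombs → 3.401
Sum: 95.5 + 7.286 + 3.401 = 106.187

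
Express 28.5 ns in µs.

0.0285 µs

nano = 1e-9, micro = 1e-6; factor is 1e-3.
28.5 × 1e-3 = 0.0285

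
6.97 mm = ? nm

milli = 10^-3, nano = 10^-9; factor is 10^6.
6.97 × 10^6 = 6970000

6970000 nm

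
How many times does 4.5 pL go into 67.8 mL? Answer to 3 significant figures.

(67.8 × 10^-3) / (4.5 × 10^-12) = 15.07 × 10^9

15100000000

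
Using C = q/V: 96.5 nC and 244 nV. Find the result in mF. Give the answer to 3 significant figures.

395 mF

(96.5e-9) / (244e-9) = 0.39549 F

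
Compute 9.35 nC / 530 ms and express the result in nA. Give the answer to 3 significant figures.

(9.35 × 10⁻⁹) / (530 × 10⁻³) = 0.017642 × 10⁻⁶ A

17.6 nA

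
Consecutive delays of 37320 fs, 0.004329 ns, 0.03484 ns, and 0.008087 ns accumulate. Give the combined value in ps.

In ps:
  37320 fs = 37320 × 10^-3 ps = 37.32
  0.004329 ns = 0.004329 × 10^3 ps = 4.329
  0.03484 ns = 0.03484 × 10^3 ps = 34.84
  0.008087 ns = 0.008087 × 10^3 ps = 8.087
Sum: 37.32 + 4.329 + 34.84 + 8.087 = 84.576

84.576 ps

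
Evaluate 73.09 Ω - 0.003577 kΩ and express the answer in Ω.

69.513 Ω

In Ω:
  73.09 Ω → 73.09
  0.003577 kΩ = 0.003577 × 10³ Ω = 3.577
Difference: 73.09 - 3.577 = 69.513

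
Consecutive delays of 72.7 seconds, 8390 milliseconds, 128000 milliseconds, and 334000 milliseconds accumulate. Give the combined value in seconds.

543.09 seconds

In seconds:
  72.7 seconds → 72.7
  8390 milliseconds = 8390e-3 seconds = 8.39
  128000 milliseconds = 128000e-3 seconds = 128
  334000 milliseconds = 334000e-3 seconds = 334
Sum: 72.7 + 8.39 + 128 + 334 = 543.09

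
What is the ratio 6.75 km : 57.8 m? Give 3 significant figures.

(6.75 × 10³) / (57.8) = 0.1168 × 10³

117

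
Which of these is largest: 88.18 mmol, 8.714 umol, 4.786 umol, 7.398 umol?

88.18 mmol = 0.08818 mol
8.714 umol = 0.000008714 mol
4.786 umol = 0.000004786 mol
7.398 umol = 0.000007398 mol

88.18 mmol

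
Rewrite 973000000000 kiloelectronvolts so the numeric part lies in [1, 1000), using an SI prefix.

973 teraelectronvolts

= 973e12 electronvolts; 1e12 is tera.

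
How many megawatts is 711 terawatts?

711000000 megawatts

tera = 10^12, mega = 10^6; factor is 10^6.
711 × 10^6 = 711000000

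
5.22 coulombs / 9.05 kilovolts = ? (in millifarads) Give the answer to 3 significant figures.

0.577 millifarads

(5.22) / (9.05 × 10^3) = 0.5768 × 10^-3 F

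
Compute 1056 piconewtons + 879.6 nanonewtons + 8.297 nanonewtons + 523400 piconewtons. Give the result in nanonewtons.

In nanonewtons:
  1056 piconewtons = 1056e-3 nanonewtons = 1.056
  879.6 nanonewtons → 879.6
  8.297 nanonewtons → 8.297
  523400 piconewtons = 523400e-3 nanonewtons = 523.4
Sum: 1.056 + 879.6 + 8.297 + 523.4 = 1412.353

1412.353 nanonewtons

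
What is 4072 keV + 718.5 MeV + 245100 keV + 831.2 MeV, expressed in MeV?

In MeV:
  4072 keV = 4072 × 10⁻³ MeV = 4.072
  718.5 MeV → 718.5
  245100 keV = 245100 × 10⁻³ MeV = 245.1
  831.2 MeV → 831.2
Sum: 4.072 + 718.5 + 245.1 + 831.2 = 1798.872

1798.872 MeV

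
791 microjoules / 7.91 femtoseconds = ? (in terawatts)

0.1 terawatts

(791 × 10^-6) / (7.91 × 10^-15) = 100 × 10^9 W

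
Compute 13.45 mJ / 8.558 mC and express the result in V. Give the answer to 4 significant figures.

1.572 V

(13.45 × 10^-3) / (8.558 × 10^-3) = 1.57163 V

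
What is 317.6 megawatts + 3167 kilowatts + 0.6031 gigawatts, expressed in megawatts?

923.867 megawatts

In megawatts:
  317.6 megawatts → 317.6
  3167 kilowatts = 3167e-3 megawatts = 3.167
  0.6031 gigawatts = 0.6031e3 megawatts = 603.1
Sum: 317.6 + 3.167 + 603.1 = 923.867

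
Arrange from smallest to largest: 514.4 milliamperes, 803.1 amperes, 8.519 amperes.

514.4 milliamperes < 8.519 amperes < 803.1 amperes

514.4 milliamperes = 0.5144 amperes
803.1 amperes = 803.1 amperes
8.519 amperes = 8.519 amperes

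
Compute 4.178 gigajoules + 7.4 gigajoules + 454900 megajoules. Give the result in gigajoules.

466.478 gigajoules

In gigajoules:
  4.178 gigajoules → 4.178
  7.4 gigajoules → 7.4
  454900 megajoules = 454900e-3 gigajoules = 454.9
Sum: 4.178 + 7.4 + 454.9 = 466.478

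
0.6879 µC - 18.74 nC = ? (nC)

669.16 nC

In nC:
  0.6879 µC = 0.6879 × 10³ nC = 687.9
  18.74 nC → 18.74
Difference: 687.9 - 18.74 = 669.16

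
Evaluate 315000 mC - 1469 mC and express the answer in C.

In C:
  315000 mC = 315000e-3 C = 315
  1469 mC = 1469e-3 C = 1.469
Difference: 315 - 1.469 = 313.531

313.531 C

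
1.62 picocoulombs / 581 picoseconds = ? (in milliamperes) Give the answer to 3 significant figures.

(1.62e-12) / (581e-12) = 0.0027883 A

2.79 milliamperes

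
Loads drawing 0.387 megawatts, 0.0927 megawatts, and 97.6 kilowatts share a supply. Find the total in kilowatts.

In kilowatts:
  0.387 megawatts = 0.387e3 kilowatts = 387
  0.0927 megawatts = 0.0927e3 kilowatts = 92.7
  97.6 kilowatts → 97.6
Sum: 387 + 92.7 + 97.6 = 577.3

577.3 kilowatts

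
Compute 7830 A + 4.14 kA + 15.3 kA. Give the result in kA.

27.27 kA

In kA:
  7830 A = 7830 × 10⁻³ kA = 7.83
  4.14 kA → 4.14
  15.3 kA → 15.3
Sum: 7.83 + 4.14 + 15.3 = 27.27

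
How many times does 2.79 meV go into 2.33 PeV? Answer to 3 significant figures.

(2.33e15) / (2.79e-3) = 0.8351e18

835000000000000000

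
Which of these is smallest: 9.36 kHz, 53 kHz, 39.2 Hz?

39.2 Hz

9.36 kHz = 9360 Hz
53 kHz = 53000 Hz
39.2 Hz = 39.2 Hz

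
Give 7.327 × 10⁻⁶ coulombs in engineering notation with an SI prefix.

= 7.327 × 10⁻⁶ coulombs; 10⁻⁶ is micro.

7.327 microcoulombs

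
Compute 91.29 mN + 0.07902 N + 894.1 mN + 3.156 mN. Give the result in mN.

1067.566 mN

In mN:
  91.29 mN → 91.29
  0.07902 N = 0.07902 × 10^3 mN = 79.02
  894.1 mN → 894.1
  3.156 mN → 3.156
Sum: 91.29 + 79.02 + 894.1 + 3.156 = 1067.566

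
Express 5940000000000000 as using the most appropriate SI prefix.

= 5.94e-3 s; 1e-3 is milli.

5.94 ms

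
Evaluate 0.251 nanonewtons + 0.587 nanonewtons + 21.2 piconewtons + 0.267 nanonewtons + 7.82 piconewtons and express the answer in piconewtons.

In piconewtons:
  0.251 nanonewtons = 0.251 × 10³ piconewtons = 251
  0.587 nanonewtons = 0.587 × 10³ piconewtons = 587
  21.2 piconewtons → 21.2
  0.267 nanonewtons = 0.267 × 10³ piconewtons = 267
  7.82 piconewtons → 7.82
Sum: 251 + 587 + 21.2 + 267 + 7.82 = 1134.02

1134.02 piconewtons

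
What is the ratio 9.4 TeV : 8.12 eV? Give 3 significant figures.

1160000000000

(9.4 × 10^12) / (8.12) = 1.158 × 10^12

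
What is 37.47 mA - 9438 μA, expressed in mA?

In mA:
  37.47 mA → 37.47
  9438 μA = 9438e-3 mA = 9.438
Difference: 37.47 - 9.438 = 28.032

28.032 mA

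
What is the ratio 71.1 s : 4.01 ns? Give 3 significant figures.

17700000000

(71.1) / (4.01 × 10⁻⁹) = 17.73 × 10⁹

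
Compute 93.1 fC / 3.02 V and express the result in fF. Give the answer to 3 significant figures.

(93.1 × 10⁻¹⁵) / (3.02) = 30.828 × 10⁻¹⁵ F

30.8 fF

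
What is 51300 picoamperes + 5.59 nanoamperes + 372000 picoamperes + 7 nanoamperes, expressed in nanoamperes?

435.89 nanoamperes

In nanoamperes:
  51300 picoamperes = 51300 × 10^-3 nanoamperes = 51.3
  5.59 nanoamperes → 5.59
  372000 picoamperes = 372000 × 10^-3 nanoamperes = 372
  7 nanoamperes → 7
Sum: 51.3 + 5.59 + 372 + 7 = 435.89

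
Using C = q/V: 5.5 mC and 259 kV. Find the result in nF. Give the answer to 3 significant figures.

(5.5e-3) / (259e3) = 0.021236e-6 F

21.2 nF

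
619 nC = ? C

nano = 10^-9, (no prefix) = 10^0; factor is 10^-9.
619 × 10^-9 = 0.000000619

0.000000619 C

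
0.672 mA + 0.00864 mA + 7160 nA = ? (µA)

687.8 µA

In µA:
  0.672 mA = 0.672 × 10^3 µA = 672
  0.00864 mA = 0.00864 × 10^3 µA = 8.64
  7160 nA = 7160 × 10^-3 µA = 7.16
Sum: 672 + 8.64 + 7.16 = 687.8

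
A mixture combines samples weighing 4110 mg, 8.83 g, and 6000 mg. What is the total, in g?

In g:
  4110 mg = 4110 × 10⁻³ g = 4.11
  8.83 g → 8.83
  6000 mg = 6000 × 10⁻³ g = 6
Sum: 4.11 + 8.83 + 6 = 18.94

18.94 g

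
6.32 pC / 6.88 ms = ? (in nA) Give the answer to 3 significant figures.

0.919 nA

(6.32 × 10^-12) / (6.88 × 10^-3) = 0.9186 × 10^-9 A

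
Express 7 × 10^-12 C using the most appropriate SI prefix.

= 7 × 10^-12 C; 10^-12 is pico.

7 pC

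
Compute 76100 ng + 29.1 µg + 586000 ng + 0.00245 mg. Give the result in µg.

In µg:
  76100 ng = 76100e-3 µg = 76.1
  29.1 µg → 29.1
  586000 ng = 586000e-3 µg = 586
  0.00245 mg = 0.00245e3 µg = 2.45
Sum: 76.1 + 29.1 + 586 + 2.45 = 693.65

693.65 µg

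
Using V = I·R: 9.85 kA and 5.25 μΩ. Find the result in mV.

51.7125 mV

9.85 × 10^3 × 5.25 × 10^-6 = 51.7125 × 10^-3 V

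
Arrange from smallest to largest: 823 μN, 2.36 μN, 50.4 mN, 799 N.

823 μN = 0.000823 N
2.36 μN = 0.00000236 N
50.4 mN = 0.0504 N
799 N = 799 N

2.36 μN < 823 μN < 50.4 mN < 799 N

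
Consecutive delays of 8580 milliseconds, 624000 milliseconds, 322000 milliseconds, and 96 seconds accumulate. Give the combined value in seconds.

In seconds:
  8580 milliseconds = 8580e-3 seconds = 8.58
  624000 milliseconds = 624000e-3 seconds = 624
  322000 milliseconds = 322000e-3 seconds = 322
  96 seconds → 96
Sum: 8.58 + 624 + 322 + 96 = 1050.58

1050.58 seconds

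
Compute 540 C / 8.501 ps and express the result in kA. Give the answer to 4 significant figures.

63520000000 kA

(540) / (8.501 × 10⁻¹²) = 63.5219 × 10¹² A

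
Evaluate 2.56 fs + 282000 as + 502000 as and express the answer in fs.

In fs:
  2.56 fs → 2.56
  282000 as = 282000 × 10⁻³ fs = 282
  502000 as = 502000 × 10⁻³ fs = 502
Sum: 2.56 + 282 + 502 = 786.56

786.56 fs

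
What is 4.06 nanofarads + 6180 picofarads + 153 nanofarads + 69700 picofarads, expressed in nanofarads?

In nanofarads:
  4.06 nanofarads → 4.06
  6180 picofarads = 6180 × 10⁻³ nanofarads = 6.18
  153 nanofarads → 153
  69700 picofarads = 69700 × 10⁻³ nanofarads = 69.7
Sum: 4.06 + 6.18 + 153 + 69.7 = 232.94

232.94 nanofarads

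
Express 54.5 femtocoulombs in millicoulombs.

0.0000000000545 millicoulombs

femto = 10⁻¹⁵, milli = 10⁻³; factor is 10⁻¹².
54.5 × 10⁻¹² = 0.0000000000545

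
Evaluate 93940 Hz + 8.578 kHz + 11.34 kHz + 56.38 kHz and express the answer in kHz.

In kHz:
  93940 Hz = 93940 × 10^-3 kHz = 93.94
  8.578 kHz → 8.578
  11.34 kHz → 11.34
  56.38 kHz → 56.38
Sum: 93.94 + 8.578 + 11.34 + 56.38 = 170.238

170.238 kHz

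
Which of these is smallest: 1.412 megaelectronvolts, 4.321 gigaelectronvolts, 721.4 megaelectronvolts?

1.412 megaelectronvolts

1.412 megaelectronvolts = 1412000 electronvolts
4.321 gigaelectronvolts = 4321000000 electronvolts
721.4 megaelectronvolts = 721400000 electronvolts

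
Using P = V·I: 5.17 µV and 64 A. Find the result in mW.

5.17 × 10⁻⁶ × 64 = 330.88 × 10⁻⁶ W

0.33088 mW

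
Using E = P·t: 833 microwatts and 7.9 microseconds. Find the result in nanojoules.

6.5807 nanojoules

833e-6 × 7.9e-6 = 6580.7e-12 J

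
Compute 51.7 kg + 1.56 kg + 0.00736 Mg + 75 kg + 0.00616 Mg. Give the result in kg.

141.78 kg

In kg:
  51.7 kg → 51.7
  1.56 kg → 1.56
  0.00736 Mg = 0.00736e3 kg = 7.36
  75 kg → 75
  0.00616 Mg = 0.00616e3 kg = 6.16
Sum: 51.7 + 1.56 + 7.36 + 75 + 6.16 = 141.78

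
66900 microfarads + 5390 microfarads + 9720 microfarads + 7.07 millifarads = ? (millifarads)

In millifarads:
  66900 microfarads = 66900e-3 millifarads = 66.9
  5390 microfarads = 5390e-3 millifarads = 5.39
  9720 microfarads = 9720e-3 millifarads = 9.72
  7.07 millifarads → 7.07
Sum: 66.9 + 5.39 + 9.72 + 7.07 = 89.08

89.08 millifarads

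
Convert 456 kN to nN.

456000000000000 nN

kilo = 1e3, nano = 1e-9; factor is 1e12.
456 × 1e12 = 456000000000000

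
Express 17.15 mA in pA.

milli = 1e-3, pico = 1e-12; factor is 1e9.
17.15 × 1e9 = 17150000000

17150000000 pA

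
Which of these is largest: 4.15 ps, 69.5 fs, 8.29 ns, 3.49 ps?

4.15 ps = 0.00000000000415 s
69.5 fs = 0.0000000000000695 s
8.29 ns = 0.00000000829 s
3.49 ps = 0.00000000000349 s

8.29 ns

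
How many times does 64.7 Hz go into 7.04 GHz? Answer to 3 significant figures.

(7.04 × 10^9) / (64.7) = 0.1088 × 10^9

109000000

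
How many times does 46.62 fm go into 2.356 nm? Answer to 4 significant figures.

(2.356 × 10^-9) / (46.62 × 10^-15) = 0.050536 × 10^6

50540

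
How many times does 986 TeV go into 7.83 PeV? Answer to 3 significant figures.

(7.83 × 10^15) / (986 × 10^12) = 0.007941 × 10^3

7.94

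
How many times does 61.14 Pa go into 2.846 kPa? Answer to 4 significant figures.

(2.846 × 10³) / (61.14) = 0.046549 × 10³

46.55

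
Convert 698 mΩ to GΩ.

milli = 1e-3, giga = 1e9; factor is 1e-12.
698 × 1e-12 = 0.000000000698

0.000000000698 GΩ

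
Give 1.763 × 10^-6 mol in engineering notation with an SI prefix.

= 1.763 × 10^-6 mol; 10^-6 is micro.

1.763 umol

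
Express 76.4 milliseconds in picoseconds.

milli = 10^-3, pico = 10^-12; factor is 10^9.
76.4 × 10^9 = 76400000000

76400000000 picoseconds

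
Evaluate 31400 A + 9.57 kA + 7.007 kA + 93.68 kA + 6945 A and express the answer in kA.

In kA:
  31400 A = 31400 × 10^-3 kA = 31.4
  9.57 kA → 9.57
  7.007 kA → 7.007
  93.68 kA → 93.68
  6945 A = 6945 × 10^-3 kA = 6.945
Sum: 31.4 + 9.57 + 7.007 + 93.68 + 6.945 = 148.602

148.602 kA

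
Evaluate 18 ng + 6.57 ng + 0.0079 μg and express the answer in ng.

In ng:
  18 ng → 18
  6.57 ng → 6.57
  0.0079 μg = 0.0079e3 ng = 7.9
Sum: 18 + 6.57 + 7.9 = 32.47

32.47 ng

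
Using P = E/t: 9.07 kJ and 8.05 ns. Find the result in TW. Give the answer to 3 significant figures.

(9.07 × 10^3) / (8.05 × 10^-9) = 1.1267 × 10^12 W

1.13 TW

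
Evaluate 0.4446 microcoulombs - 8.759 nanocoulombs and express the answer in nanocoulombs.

In nanocoulombs:
  0.4446 microcoulombs = 0.4446 × 10^3 nanocoulombs = 444.6
  8.759 nanocoulombs → 8.759
Difference: 444.6 - 8.759 = 435.841

435.841 nanocoulombs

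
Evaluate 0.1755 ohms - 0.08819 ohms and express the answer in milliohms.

In milliohms:
  0.1755 ohms = 0.1755 × 10³ milliohms = 175.5
  0.08819 ohms = 0.08819 × 10³ milliohms = 88.19
Difference: 175.5 - 88.19 = 87.31

87.31 milliohms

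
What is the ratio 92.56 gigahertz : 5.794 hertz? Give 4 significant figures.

(92.56 × 10⁹) / (5.794) = 15.975 × 10⁹

15980000000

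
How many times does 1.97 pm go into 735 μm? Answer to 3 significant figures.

373000000

(735 × 10⁻⁶) / (1.97 × 10⁻¹²) = 373.1 × 10⁶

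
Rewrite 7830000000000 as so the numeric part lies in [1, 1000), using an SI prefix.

= 7.83e-6 s; 1e-6 is micro.

7.83 µs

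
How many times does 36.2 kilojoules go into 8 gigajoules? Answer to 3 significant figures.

221000

(8 × 10^9) / (36.2 × 10^3) = 0.221 × 10^6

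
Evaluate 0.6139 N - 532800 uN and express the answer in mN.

In mN:
  0.6139 N = 0.6139 × 10³ mN = 613.9
  532800 uN = 532800 × 10⁻³ mN = 532.8
Difference: 613.9 - 532.8 = 81.1

81.1 mN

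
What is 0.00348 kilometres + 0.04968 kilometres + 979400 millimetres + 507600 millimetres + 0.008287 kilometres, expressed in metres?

1548.447 metres

In metres:
  0.00348 kilometres = 0.00348 × 10³ metres = 3.48
  0.04968 kilometres = 0.04968 × 10³ metres = 49.68
  979400 millimetres = 979400 × 10⁻³ metres = 979.4
  507600 millimetres = 507600 × 10⁻³ metres = 507.6
  0.008287 kilometres = 0.008287 × 10³ metres = 8.287
Sum: 3.48 + 49.68 + 979.4 + 507.6 + 8.287 = 1548.447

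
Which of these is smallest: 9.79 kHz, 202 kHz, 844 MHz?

9.79 kHz = 9790 Hz
202 kHz = 202000 Hz
844 MHz = 844000000 Hz

9.79 kHz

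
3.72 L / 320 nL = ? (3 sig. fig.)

11600000

(3.72) / (320 × 10⁻⁹) = 0.01162 × 10⁹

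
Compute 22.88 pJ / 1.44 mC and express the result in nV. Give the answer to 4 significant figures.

15.89 nV

(22.88 × 10⁻¹²) / (1.44 × 10⁻³) = 15.8889 × 10⁻⁹ V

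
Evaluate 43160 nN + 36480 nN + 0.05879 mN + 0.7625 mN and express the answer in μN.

In μN:
  43160 nN = 43160e-3 μN = 43.16
  36480 nN = 36480e-3 μN = 36.48
  0.05879 mN = 0.05879e3 μN = 58.79
  0.7625 mN = 0.7625e3 μN = 762.5
Sum: 43.16 + 36.48 + 58.79 + 762.5 = 900.93

900.93 μN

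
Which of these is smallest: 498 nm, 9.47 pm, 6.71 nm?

9.47 pm

498 nm = 0.000000498 m
9.47 pm = 0.00000000000947 m
6.71 nm = 0.00000000671 m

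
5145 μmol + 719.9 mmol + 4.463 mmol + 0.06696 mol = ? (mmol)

In mmol:
  5145 μmol = 5145e-3 mmol = 5.145
  719.9 mmol → 719.9
  4.463 mmol → 4.463
  0.06696 mol = 0.06696e3 mmol = 66.96
Sum: 5.145 + 719.9 + 4.463 + 66.96 = 796.468

796.468 mmol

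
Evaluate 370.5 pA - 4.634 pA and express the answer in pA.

365.866 pA

In pA:
  370.5 pA → 370.5
  4.634 pA → 4.634
Difference: 370.5 - 4.634 = 365.866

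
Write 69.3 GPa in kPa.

giga = 1e9, kilo = 1e3; factor is 1e6.
69.3 × 1e6 = 69300000

69300000 kPa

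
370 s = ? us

(no prefix) = 10^0, micro = 10^-6; factor is 10^6.
370 × 10^6 = 370000000

370000000 us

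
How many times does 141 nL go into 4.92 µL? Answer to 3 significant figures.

34.9

(4.92 × 10^-6) / (141 × 10^-9) = 0.03489 × 10^3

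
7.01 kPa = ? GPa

kilo = 1e3, giga = 1e9; factor is 1e-6.
7.01 × 1e-6 = 0.00000701

0.00000701 GPa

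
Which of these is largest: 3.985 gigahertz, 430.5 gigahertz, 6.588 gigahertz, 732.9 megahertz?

430.5 gigahertz

3.985 gigahertz = 3985000000 hertz
430.5 gigahertz = 430500000000 hertz
6.588 gigahertz = 6588000000 hertz
732.9 megahertz = 732900000 hertz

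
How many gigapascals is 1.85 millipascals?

milli = 1e-3, giga = 1e9; factor is 1e-12.
1.85 × 1e-12 = 0.00000000000185

0.00000000000185 gigapascals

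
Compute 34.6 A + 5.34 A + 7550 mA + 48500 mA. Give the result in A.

In A:
  34.6 A → 34.6
  5.34 A → 5.34
  7550 mA = 7550 × 10^-3 A = 7.55
  48500 mA = 48500 × 10^-3 A = 48.5
Sum: 34.6 + 5.34 + 7.55 + 48.5 = 95.99

95.99 A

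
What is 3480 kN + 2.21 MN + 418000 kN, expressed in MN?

In MN:
  3480 kN = 3480e-3 MN = 3.48
  2.21 MN → 2.21
  418000 kN = 418000e-3 MN = 418
Sum: 3.48 + 2.21 + 418 = 423.69

423.69 MN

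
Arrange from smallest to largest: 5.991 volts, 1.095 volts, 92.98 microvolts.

5.991 volts = 5.991 volts
1.095 volts = 1.095 volts
92.98 microvolts = 0.00009298 volts

92.98 microvolts < 1.095 volts < 5.991 volts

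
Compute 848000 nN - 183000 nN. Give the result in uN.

In uN:
  848000 nN = 848000 × 10^-3 uN = 848
  183000 nN = 183000 × 10^-3 uN = 183
Difference: 848 - 183 = 665

665 uN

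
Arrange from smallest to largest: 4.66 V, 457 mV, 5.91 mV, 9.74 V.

4.66 V = 4.66 V
457 mV = 0.457 V
5.91 mV = 0.00591 V
9.74 V = 9.74 V

5.91 mV < 457 mV < 4.66 V < 9.74 V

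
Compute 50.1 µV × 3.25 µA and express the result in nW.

0.162825 nW

50.1e-6 × 3.25e-6 = 162.825e-12 W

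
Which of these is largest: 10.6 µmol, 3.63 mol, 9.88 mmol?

10.6 µmol = 0.0000106 mol
3.63 mol = 3.63 mol
9.88 mmol = 0.00988 mol

3.63 mol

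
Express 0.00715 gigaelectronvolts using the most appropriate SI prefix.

7.15 megaelectronvolts

= 7.15e6 electronvolts; 1e6 is mega.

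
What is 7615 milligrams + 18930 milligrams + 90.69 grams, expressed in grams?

In grams:
  7615 milligrams = 7615e-3 grams = 7.615
  18930 milligrams = 18930e-3 grams = 18.93
  90.69 grams → 90.69
Sum: 7.615 + 18.93 + 90.69 = 117.235

117.235 grams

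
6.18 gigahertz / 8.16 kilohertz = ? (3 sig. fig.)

(6.18e9) / (8.16e3) = 0.7574e6

757000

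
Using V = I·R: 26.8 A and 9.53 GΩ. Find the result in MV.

26.8 × 9.53e9 = 255.404e9 V

255404 MV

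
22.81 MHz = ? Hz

22810000 Hz

mega = 1e6, (no prefix) = 1e0; factor is 1e6.
22.81 × 1e6 = 22810000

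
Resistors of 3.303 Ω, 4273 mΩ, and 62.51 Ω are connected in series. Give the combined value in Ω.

70.086 Ω

In Ω:
  3.303 Ω → 3.303
  4273 mΩ = 4273 × 10⁻³ Ω = 4.273
  62.51 Ω → 62.51
Sum: 3.303 + 4.273 + 62.51 = 70.086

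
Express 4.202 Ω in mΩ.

(no prefix) = 1e0, milli = 1e-3; factor is 1e3.
4.202 × 1e3 = 4202

4202 mΩ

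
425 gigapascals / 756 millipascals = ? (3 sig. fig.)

(425e9) / (756e-3) = 0.5622e12

562000000000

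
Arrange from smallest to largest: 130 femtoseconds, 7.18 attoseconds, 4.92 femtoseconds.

130 femtoseconds = 0.00000000000013 seconds
7.18 attoseconds = 0.00000000000000000718 seconds
4.92 femtoseconds = 0.00000000000000492 seconds

7.18 attoseconds < 4.92 femtoseconds < 130 femtoseconds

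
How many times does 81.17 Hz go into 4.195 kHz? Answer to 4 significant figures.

(4.195 × 10^3) / (81.17) = 0.051682 × 10^3

51.68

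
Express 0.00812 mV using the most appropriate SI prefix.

8.12 μV

= 8.12e-6 V; 1e-6 is micro.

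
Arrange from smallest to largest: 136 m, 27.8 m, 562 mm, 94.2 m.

136 m = 136 m
27.8 m = 27.8 m
562 mm = 0.562 m
94.2 m = 94.2 m

562 mm < 27.8 m < 94.2 m < 136 m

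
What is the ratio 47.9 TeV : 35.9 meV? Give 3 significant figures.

(47.9e12) / (35.9e-3) = 1.334e15

1330000000000000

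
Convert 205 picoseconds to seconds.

pico = 1e-12, (no prefix) = 1e0; factor is 1e-12.
205 × 1e-12 = 0.000000000205

0.000000000205 seconds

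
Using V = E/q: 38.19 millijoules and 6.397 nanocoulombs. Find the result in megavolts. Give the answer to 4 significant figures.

(38.19 × 10^-3) / (6.397 × 10^-9) = 5.96999 × 10^6 V

5.970 megavolts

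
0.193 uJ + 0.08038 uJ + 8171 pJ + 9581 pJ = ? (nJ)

291.132 nJ

In nJ:
  0.193 uJ = 0.193 × 10³ nJ = 193
  0.08038 uJ = 0.08038 × 10³ nJ = 80.38
  8171 pJ = 8171 × 10⁻³ nJ = 8.171
  9581 pJ = 9581 × 10⁻³ nJ = 9.581
Sum: 193 + 80.38 + 8.171 + 9.581 = 291.132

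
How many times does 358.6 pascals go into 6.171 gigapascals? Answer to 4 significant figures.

17210000

(6.171e9) / (358.6) = 0.017209e9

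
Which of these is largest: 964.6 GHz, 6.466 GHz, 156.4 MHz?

964.6 GHz

964.6 GHz = 964600000000 Hz
6.466 GHz = 6466000000 Hz
156.4 MHz = 156400000 Hz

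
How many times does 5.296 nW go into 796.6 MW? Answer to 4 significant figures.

150400000000000000

(796.6 × 10⁶) / (5.296 × 10⁻⁹) = 150.42 × 10¹⁵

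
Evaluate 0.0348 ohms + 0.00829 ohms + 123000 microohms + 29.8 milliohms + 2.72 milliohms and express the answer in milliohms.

In milliohms:
  0.0348 ohms = 0.0348e3 milliohms = 34.8
  0.00829 ohms = 0.00829e3 milliohms = 8.29
  123000 microohms = 123000e-3 milliohms = 123
  29.8 milliohms → 29.8
  2.72 milliohms → 2.72
Sum: 34.8 + 8.29 + 123 + 29.8 + 2.72 = 198.61

198.61 milliohms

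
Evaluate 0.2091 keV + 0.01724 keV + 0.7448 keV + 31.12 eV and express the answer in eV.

In eV:
  0.2091 keV = 0.2091e3 eV = 209.1
  0.01724 keV = 0.01724e3 eV = 17.24
  0.7448 keV = 0.7448e3 eV = 744.8
  31.12 eV → 31.12
Sum: 209.1 + 17.24 + 744.8 + 31.12 = 1002.26

1002.26 eV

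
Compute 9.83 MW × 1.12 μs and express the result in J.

11.0096 J

9.83 × 10^6 × 1.12 × 10^-6 = 11.0096 J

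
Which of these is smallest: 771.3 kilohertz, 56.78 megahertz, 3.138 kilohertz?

771.3 kilohertz = 771300 hertz
56.78 megahertz = 56780000 hertz
3.138 kilohertz = 3138 hertz

3.138 kilohertz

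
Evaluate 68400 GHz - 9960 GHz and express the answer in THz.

In THz:
  68400 GHz = 68400 × 10⁻³ THz = 68.4
  9960 GHz = 9960 × 10⁻³ THz = 9.96
Difference: 68.4 - 9.96 = 58.44

58.44 THz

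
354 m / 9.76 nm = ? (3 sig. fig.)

(354) / (9.76 × 10^-9) = 36.27 × 10^9

36300000000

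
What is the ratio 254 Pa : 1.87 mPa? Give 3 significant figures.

(254) / (1.87 × 10⁻³) = 135.8 × 10³

136000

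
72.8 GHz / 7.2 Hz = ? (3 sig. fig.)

10100000000

(72.8e9) / (7.2) = 10.11e9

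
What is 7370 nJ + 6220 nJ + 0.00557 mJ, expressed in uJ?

19.16 uJ

In uJ:
  7370 nJ = 7370e-3 uJ = 7.37
  6220 nJ = 6220e-3 uJ = 6.22
  0.00557 mJ = 0.00557e3 uJ = 5.57
Sum: 7.37 + 6.22 + 5.57 = 19.16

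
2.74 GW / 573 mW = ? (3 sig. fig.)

(2.74 × 10^9) / (573 × 10^-3) = 0.004782 × 10^12

4780000000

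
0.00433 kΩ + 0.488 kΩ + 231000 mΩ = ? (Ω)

723.33 Ω

In Ω:
  0.00433 kΩ = 0.00433 × 10^3 Ω = 4.33
  0.488 kΩ = 0.488 × 10^3 Ω = 488
  231000 mΩ = 231000 × 10^-3 Ω = 231
Sum: 4.33 + 488 + 231 = 723.33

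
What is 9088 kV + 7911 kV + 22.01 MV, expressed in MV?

In MV:
  9088 kV = 9088e-3 MV = 9.088
  7911 kV = 7911e-3 MV = 7.911
  22.01 MV → 22.01
Sum: 9.088 + 7.911 + 22.01 = 39.009

39.009 MV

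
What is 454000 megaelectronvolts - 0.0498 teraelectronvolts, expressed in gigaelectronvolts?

In gigaelectronvolts:
  454000 megaelectronvolts = 454000 × 10⁻³ gigaelectronvolts = 454
  0.0498 teraelectronvolts = 0.0498 × 10³ gigaelectronvolts = 49.8
Difference: 454 - 49.8 = 404.2

404.2 gigaelectronvolts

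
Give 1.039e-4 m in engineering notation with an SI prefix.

= 103.9e-6 m; 1e-6 is micro.

103.9 um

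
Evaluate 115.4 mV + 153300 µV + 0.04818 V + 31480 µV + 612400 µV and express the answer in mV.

960.76 mV

In mV:
  115.4 mV → 115.4
  153300 µV = 153300 × 10⁻³ mV = 153.3
  0.04818 V = 0.04818 × 10³ mV = 48.18
  31480 µV = 31480 × 10⁻³ mV = 31.48
  612400 µV = 612400 × 10⁻³ mV = 612.4
Sum: 115.4 + 153.3 + 48.18 + 31.48 + 612.4 = 960.76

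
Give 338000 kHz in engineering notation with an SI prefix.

= 338 × 10^6 Hz; 10^6 is mega.

338 MHz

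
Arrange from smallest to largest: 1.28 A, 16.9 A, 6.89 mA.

6.89 mA < 1.28 A < 16.9 A

1.28 A = 1.28 A
16.9 A = 16.9 A
6.89 mA = 0.00689 A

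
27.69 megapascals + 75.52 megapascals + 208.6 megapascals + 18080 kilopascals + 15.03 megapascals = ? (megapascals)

In megapascals:
  27.69 megapascals → 27.69
  75.52 megapascals → 75.52
  208.6 megapascals → 208.6
  18080 kilopascals = 18080 × 10^-3 megapascals = 18.08
  15.03 megapascals → 15.03
Sum: 27.69 + 75.52 + 208.6 + 18.08 + 15.03 = 344.92

344.92 megapascals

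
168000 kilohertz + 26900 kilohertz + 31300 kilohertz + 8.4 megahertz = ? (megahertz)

234.6 megahertz

In megahertz:
  168000 kilohertz = 168000 × 10⁻³ megahertz = 168
  26900 kilohertz = 26900 × 10⁻³ megahertz = 26.9
  31300 kilohertz = 31300 × 10⁻³ megahertz = 31.3
  8.4 megahertz → 8.4
Sum: 168 + 26.9 + 31.3 + 8.4 = 234.6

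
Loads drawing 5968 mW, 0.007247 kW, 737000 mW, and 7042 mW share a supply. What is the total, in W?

757.257 W

In W:
  5968 mW = 5968 × 10^-3 W = 5.968
  0.007247 kW = 0.007247 × 10^3 W = 7.247
  737000 mW = 737000 × 10^-3 W = 737
  7042 mW = 7042 × 10^-3 W = 7.042
Sum: 5.968 + 7.247 + 737 + 7.042 = 757.257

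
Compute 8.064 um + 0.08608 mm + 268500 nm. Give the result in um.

362.644 um

In um:
  8.064 um → 8.064
  0.08608 mm = 0.08608e3 um = 86.08
  268500 nm = 268500e-3 um = 268.5
Sum: 8.064 + 86.08 + 268.5 = 362.644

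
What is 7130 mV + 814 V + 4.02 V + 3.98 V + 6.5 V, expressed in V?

835.63 V

In V:
  7130 mV = 7130 × 10⁻³ V = 7.13
  814 V → 814
  4.02 V → 4.02
  3.98 V → 3.98
  6.5 V → 6.5
Sum: 7.13 + 814 + 4.02 + 3.98 + 6.5 = 835.63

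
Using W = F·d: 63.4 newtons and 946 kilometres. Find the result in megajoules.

59.9764 megajoules

63.4 × 946 × 10³ = 59976.4 × 10³ J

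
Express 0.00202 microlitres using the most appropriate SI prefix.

2.02 nanolitres

= 2.02 × 10^-9 litres; 10^-9 is nano.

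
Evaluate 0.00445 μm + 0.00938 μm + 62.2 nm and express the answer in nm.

76.03 nm

In nm:
  0.00445 μm = 0.00445e3 nm = 4.45
  0.00938 μm = 0.00938e3 nm = 9.38
  62.2 nm → 62.2
Sum: 4.45 + 9.38 + 62.2 = 76.03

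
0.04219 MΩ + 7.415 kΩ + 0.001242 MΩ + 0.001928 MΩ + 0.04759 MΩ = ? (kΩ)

In kΩ:
  0.04219 MΩ = 0.04219 × 10^3 kΩ = 42.19
  7.415 kΩ → 7.415
  0.001242 MΩ = 0.001242 × 10^3 kΩ = 1.242
  0.001928 MΩ = 0.001928 × 10^3 kΩ = 1.928
  0.04759 MΩ = 0.04759 × 10^3 kΩ = 47.59
Sum: 42.19 + 7.415 + 1.242 + 1.928 + 47.59 = 100.365

100.365 kΩ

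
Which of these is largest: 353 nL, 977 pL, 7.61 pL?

353 nL

353 nL = 0.000000353 L
977 pL = 0.000000000977 L
7.61 pL = 0.00000000000761 L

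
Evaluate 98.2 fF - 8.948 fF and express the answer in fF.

In fF:
  98.2 fF → 98.2
  8.948 fF → 8.948
Difference: 98.2 - 8.948 = 89.252

89.252 fF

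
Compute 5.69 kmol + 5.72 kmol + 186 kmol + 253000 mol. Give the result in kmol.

450.41 kmol

In kmol:
  5.69 kmol → 5.69
  5.72 kmol → 5.72
  186 kmol → 186
  253000 mol = 253000 × 10⁻³ kmol = 253
Sum: 5.69 + 5.72 + 186 + 253 = 450.41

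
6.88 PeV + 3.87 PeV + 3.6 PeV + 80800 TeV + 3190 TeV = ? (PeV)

In PeV:
  6.88 PeV → 6.88
  3.87 PeV → 3.87
  3.6 PeV → 3.6
  80800 TeV = 80800 × 10^-3 PeV = 80.8
  3190 TeV = 3190 × 10^-3 PeV = 3.19
Sum: 6.88 + 3.87 + 3.6 + 80.8 + 3.19 = 98.34

98.34 PeV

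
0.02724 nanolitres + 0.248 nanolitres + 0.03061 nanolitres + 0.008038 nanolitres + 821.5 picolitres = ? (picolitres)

In picolitres:
  0.02724 nanolitres = 0.02724 × 10^3 picolitres = 27.24
  0.248 nanolitres = 0.248 × 10^3 picolitres = 248
  0.03061 nanolitres = 0.03061 × 10^3 picolitres = 30.61
  0.008038 nanolitres = 0.008038 × 10^3 picolitres = 8.038
  821.5 picolitres → 821.5
Sum: 27.24 + 248 + 30.61 + 8.038 + 821.5 = 1135.388

1135.388 picolitres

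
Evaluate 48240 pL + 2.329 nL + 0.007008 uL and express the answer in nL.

In nL:
  48240 pL = 48240 × 10^-3 nL = 48.24
  2.329 nL → 2.329
  0.007008 uL = 0.007008 × 10^3 nL = 7.008
Sum: 48.24 + 2.329 + 7.008 = 57.577

57.577 nL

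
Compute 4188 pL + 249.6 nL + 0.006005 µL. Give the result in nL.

In nL:
  4188 pL = 4188 × 10^-3 nL = 4.188
  249.6 nL → 249.6
  0.006005 µL = 0.006005 × 10^3 nL = 6.005
Sum: 4.188 + 249.6 + 6.005 = 259.793

259.793 nL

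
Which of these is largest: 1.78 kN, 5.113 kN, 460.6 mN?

1.78 kN = 1780 N
5.113 kN = 5113 N
460.6 mN = 0.4606 N

5.113 kN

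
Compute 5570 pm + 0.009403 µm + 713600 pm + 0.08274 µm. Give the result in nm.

In nm:
  5570 pm = 5570 × 10^-3 nm = 5.57
  0.009403 µm = 0.009403 × 10^3 nm = 9.403
  713600 pm = 713600 × 10^-3 nm = 713.6
  0.08274 µm = 0.08274 × 10^3 nm = 82.74
Sum: 5.57 + 9.403 + 713.6 + 82.74 = 811.313

811.313 nm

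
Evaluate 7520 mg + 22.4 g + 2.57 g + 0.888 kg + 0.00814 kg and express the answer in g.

928.63 g

In g:
  7520 mg = 7520e-3 g = 7.52
  22.4 g → 22.4
  2.57 g → 2.57
  0.888 kg = 0.888e3 g = 888
  0.00814 kg = 0.00814e3 g = 8.14
Sum: 7.52 + 22.4 + 2.57 + 888 + 8.14 = 928.63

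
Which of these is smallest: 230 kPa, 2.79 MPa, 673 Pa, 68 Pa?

230 kPa = 230000 Pa
2.79 MPa = 2790000 Pa
673 Pa = 673 Pa
68 Pa = 68 Pa

68 Pa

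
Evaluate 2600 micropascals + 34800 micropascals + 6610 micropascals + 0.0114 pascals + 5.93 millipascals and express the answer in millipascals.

In millipascals:
  2600 micropascals = 2600 × 10⁻³ millipascals = 2.6
  34800 micropascals = 34800 × 10⁻³ millipascals = 34.8
  6610 micropascals = 6610 × 10⁻³ millipascals = 6.61
  0.0114 pascals = 0.0114 × 10³ millipascals = 11.4
  5.93 millipascals → 5.93
Sum: 2.6 + 34.8 + 6.61 + 11.4 + 5.93 = 61.34

61.34 millipascals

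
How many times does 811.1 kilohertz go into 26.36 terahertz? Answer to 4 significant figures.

32500000

(26.36 × 10^12) / (811.1 × 10^3) = 0.032499 × 10^9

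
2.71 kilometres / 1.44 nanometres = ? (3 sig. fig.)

(2.71 × 10³) / (1.44 × 10⁻⁹) = 1.882 × 10¹²

1880000000000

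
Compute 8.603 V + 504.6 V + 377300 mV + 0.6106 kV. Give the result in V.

1501.103 V

In V:
  8.603 V → 8.603
  504.6 V → 504.6
  377300 mV = 377300 × 10⁻³ V = 377.3
  0.6106 kV = 0.6106 × 10³ V = 610.6
Sum: 8.603 + 504.6 + 377.3 + 610.6 = 1501.103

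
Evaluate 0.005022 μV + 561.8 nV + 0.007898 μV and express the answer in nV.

In nV:
  0.005022 μV = 0.005022 × 10^3 nV = 5.022
  561.8 nV → 561.8
  0.007898 μV = 0.007898 × 10^3 nV = 7.898
Sum: 5.022 + 561.8 + 7.898 = 574.72

574.72 nV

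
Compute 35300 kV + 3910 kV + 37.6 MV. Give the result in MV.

In MV:
  35300 kV = 35300 × 10⁻³ MV = 35.3
  3910 kV = 3910 × 10⁻³ MV = 3.91
  37.6 MV → 37.6
Sum: 35.3 + 3.91 + 37.6 = 76.81

76.81 MV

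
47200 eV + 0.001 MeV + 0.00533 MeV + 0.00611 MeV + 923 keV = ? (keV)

In keV:
  47200 eV = 47200e-3 keV = 47.2
  0.001 MeV = 0.001e3 keV = 1
  0.00533 MeV = 0.00533e3 keV = 5.33
  0.00611 MeV = 0.00611e3 keV = 6.11
  923 keV → 923
Sum: 47.2 + 1 + 5.33 + 6.11 + 923 = 982.64

982.64 keV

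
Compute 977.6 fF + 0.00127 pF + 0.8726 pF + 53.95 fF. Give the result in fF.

In fF:
  977.6 fF → 977.6
  0.00127 pF = 0.00127e3 fF = 1.27
  0.8726 pF = 0.8726e3 fF = 872.6
  53.95 fF → 53.95
Sum: 977.6 + 1.27 + 872.6 + 53.95 = 1905.42

1905.42 fF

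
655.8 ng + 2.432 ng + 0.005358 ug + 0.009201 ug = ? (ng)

In ng:
  655.8 ng → 655.8
  2.432 ng → 2.432
  0.005358 ug = 0.005358 × 10³ ng = 5.358
  0.009201 ug = 0.009201 × 10³ ng = 9.201
Sum: 655.8 + 2.432 + 5.358 + 9.201 = 672.791

672.791 ng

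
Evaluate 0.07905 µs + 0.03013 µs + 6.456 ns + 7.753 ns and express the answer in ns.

123.389 ns

In ns:
  0.07905 µs = 0.07905e3 ns = 79.05
  0.03013 µs = 0.03013e3 ns = 30.13
  6.456 ns → 6.456
  7.753 ns → 7.753
Sum: 79.05 + 30.13 + 6.456 + 7.753 = 123.389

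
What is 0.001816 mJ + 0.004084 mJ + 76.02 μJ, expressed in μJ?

81.92 μJ

In μJ:
  0.001816 mJ = 0.001816 × 10³ μJ = 1.816
  0.004084 mJ = 0.004084 × 10³ μJ = 4.084
  76.02 μJ → 76.02
Sum: 1.816 + 4.084 + 76.02 = 81.92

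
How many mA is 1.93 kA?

1930000 mA

kilo = 1e3, milli = 1e-3; factor is 1e6.
1.93 × 1e6 = 1930000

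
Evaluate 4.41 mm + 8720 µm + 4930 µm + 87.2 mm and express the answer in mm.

105.26 mm

In mm:
  4.41 mm → 4.41
  8720 µm = 8720 × 10^-3 mm = 8.72
  4930 µm = 4930 × 10^-3 mm = 4.93
  87.2 mm → 87.2
Sum: 4.41 + 8.72 + 4.93 + 87.2 = 105.26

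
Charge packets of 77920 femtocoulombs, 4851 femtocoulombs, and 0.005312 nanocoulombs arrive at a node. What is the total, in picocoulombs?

88.083 picocoulombs

In picocoulombs:
  77920 femtocoulombs = 77920e-3 picocoulombs = 77.92
  4851 femtocoulombs = 4851e-3 picocoulombs = 4.851
  0.005312 nanocoulombs = 0.005312e3 picocoulombs = 5.312
Sum: 77.92 + 4.851 + 5.312 = 88.083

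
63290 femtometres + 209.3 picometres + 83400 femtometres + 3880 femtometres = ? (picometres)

359.87 picometres

In picometres:
  63290 femtometres = 63290 × 10^-3 picometres = 63.29
  209.3 picometres → 209.3
  83400 femtometres = 83400 × 10^-3 picometres = 83.4
  3880 femtometres = 3880 × 10^-3 picometres = 3.88
Sum: 63.29 + 209.3 + 83.4 + 3.88 = 359.87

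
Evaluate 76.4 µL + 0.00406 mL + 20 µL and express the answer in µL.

100.46 µL

In µL:
  76.4 µL → 76.4
  0.00406 mL = 0.00406 × 10^3 µL = 4.06
  20 µL → 20
Sum: 76.4 + 4.06 + 20 = 100.46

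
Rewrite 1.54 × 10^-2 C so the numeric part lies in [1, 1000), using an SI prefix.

= 15.4 × 10^-3 C; 10^-3 is milli.

15.4 mC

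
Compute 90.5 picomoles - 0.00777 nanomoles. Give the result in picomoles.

82.73 picomoles

In picomoles:
  90.5 picomoles → 90.5
  0.00777 nanomoles = 0.00777 × 10³ picomoles = 7.77
Difference: 90.5 - 7.77 = 82.73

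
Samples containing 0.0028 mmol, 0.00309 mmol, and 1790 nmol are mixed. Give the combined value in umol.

7.68 umol

In umol:
  0.0028 mmol = 0.0028 × 10³ umol = 2.8
  0.00309 mmol = 0.00309 × 10³ umol = 3.09
  1790 nmol = 1790 × 10⁻³ umol = 1.79
Sum: 2.8 + 3.09 + 1.79 = 7.68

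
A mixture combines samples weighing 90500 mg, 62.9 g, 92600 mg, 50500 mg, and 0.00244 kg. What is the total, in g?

In g:
  90500 mg = 90500 × 10^-3 g = 90.5
  62.9 g → 62.9
  92600 mg = 92600 × 10^-3 g = 92.6
  50500 mg = 50500 × 10^-3 g = 50.5
  0.00244 kg = 0.00244 × 10^3 g = 2.44
Sum: 90.5 + 62.9 + 92.6 + 50.5 + 2.44 = 298.94

298.94 g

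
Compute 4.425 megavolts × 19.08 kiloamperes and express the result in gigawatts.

84.429 gigawatts

4.425 × 10^6 × 19.08 × 10^3 = 84.429 × 10^9 W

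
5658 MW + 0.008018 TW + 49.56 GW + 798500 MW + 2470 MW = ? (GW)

In GW:
  5658 MW = 5658e-3 GW = 5.658
  0.008018 TW = 0.008018e3 GW = 8.018
  49.56 GW → 49.56
  798500 MW = 798500e-3 GW = 798.5
  2470 MW = 2470e-3 GW = 2.47
Sum: 5.658 + 8.018 + 49.56 + 798.5 + 2.47 = 864.206

864.206 GW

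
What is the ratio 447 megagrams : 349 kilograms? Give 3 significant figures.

1280

(447 × 10⁶) / (349 × 10³) = 1.281 × 10³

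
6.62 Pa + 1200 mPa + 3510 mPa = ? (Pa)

In Pa:
  6.62 Pa → 6.62
  1200 mPa = 1200e-3 Pa = 1.2
  3510 mPa = 3510e-3 Pa = 3.51
Sum: 6.62 + 1.2 + 3.51 = 11.33

11.33 Pa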